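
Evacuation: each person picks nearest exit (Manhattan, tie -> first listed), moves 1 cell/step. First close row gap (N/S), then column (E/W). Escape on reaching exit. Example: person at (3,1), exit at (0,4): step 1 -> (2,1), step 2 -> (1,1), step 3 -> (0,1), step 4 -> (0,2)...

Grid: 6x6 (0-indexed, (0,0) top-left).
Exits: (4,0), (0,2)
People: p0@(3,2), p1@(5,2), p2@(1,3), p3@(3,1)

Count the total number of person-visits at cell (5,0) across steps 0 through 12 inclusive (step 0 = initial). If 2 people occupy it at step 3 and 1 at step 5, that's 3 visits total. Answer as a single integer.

Step 0: p0@(3,2) p1@(5,2) p2@(1,3) p3@(3,1) -> at (5,0): 0 [-], cum=0
Step 1: p0@(4,2) p1@(4,2) p2@(0,3) p3@(4,1) -> at (5,0): 0 [-], cum=0
Step 2: p0@(4,1) p1@(4,1) p2@ESC p3@ESC -> at (5,0): 0 [-], cum=0
Step 3: p0@ESC p1@ESC p2@ESC p3@ESC -> at (5,0): 0 [-], cum=0
Total visits = 0

Answer: 0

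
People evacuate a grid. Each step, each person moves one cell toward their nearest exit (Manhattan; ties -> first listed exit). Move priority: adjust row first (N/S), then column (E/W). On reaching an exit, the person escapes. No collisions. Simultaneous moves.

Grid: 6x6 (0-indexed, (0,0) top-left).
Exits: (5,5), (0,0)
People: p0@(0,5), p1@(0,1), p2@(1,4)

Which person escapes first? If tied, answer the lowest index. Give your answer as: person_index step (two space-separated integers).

Step 1: p0:(0,5)->(1,5) | p1:(0,1)->(0,0)->EXIT | p2:(1,4)->(2,4)
Step 2: p0:(1,5)->(2,5) | p1:escaped | p2:(2,4)->(3,4)
Step 3: p0:(2,5)->(3,5) | p1:escaped | p2:(3,4)->(4,4)
Step 4: p0:(3,5)->(4,5) | p1:escaped | p2:(4,4)->(5,4)
Step 5: p0:(4,5)->(5,5)->EXIT | p1:escaped | p2:(5,4)->(5,5)->EXIT
Exit steps: [5, 1, 5]
First to escape: p1 at step 1

Answer: 1 1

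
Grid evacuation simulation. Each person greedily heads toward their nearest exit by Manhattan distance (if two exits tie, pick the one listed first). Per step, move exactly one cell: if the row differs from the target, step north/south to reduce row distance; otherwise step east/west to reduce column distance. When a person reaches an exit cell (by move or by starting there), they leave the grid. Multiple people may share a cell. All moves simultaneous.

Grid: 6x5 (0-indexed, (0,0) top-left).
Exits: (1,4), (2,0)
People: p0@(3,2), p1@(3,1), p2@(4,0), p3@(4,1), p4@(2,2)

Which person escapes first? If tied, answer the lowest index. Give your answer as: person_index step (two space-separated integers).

Answer: 1 2

Derivation:
Step 1: p0:(3,2)->(2,2) | p1:(3,1)->(2,1) | p2:(4,0)->(3,0) | p3:(4,1)->(3,1) | p4:(2,2)->(2,1)
Step 2: p0:(2,2)->(2,1) | p1:(2,1)->(2,0)->EXIT | p2:(3,0)->(2,0)->EXIT | p3:(3,1)->(2,1) | p4:(2,1)->(2,0)->EXIT
Step 3: p0:(2,1)->(2,0)->EXIT | p1:escaped | p2:escaped | p3:(2,1)->(2,0)->EXIT | p4:escaped
Exit steps: [3, 2, 2, 3, 2]
First to escape: p1 at step 2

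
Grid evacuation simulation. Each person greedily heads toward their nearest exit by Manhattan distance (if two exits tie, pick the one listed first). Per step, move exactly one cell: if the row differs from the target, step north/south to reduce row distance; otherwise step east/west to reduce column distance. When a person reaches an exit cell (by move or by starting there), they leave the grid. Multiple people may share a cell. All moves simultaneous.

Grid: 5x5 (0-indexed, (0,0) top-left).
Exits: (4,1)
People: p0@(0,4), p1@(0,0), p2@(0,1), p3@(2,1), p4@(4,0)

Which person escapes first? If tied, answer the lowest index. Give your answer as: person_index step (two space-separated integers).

Step 1: p0:(0,4)->(1,4) | p1:(0,0)->(1,0) | p2:(0,1)->(1,1) | p3:(2,1)->(3,1) | p4:(4,0)->(4,1)->EXIT
Step 2: p0:(1,4)->(2,4) | p1:(1,0)->(2,0) | p2:(1,1)->(2,1) | p3:(3,1)->(4,1)->EXIT | p4:escaped
Step 3: p0:(2,4)->(3,4) | p1:(2,0)->(3,0) | p2:(2,1)->(3,1) | p3:escaped | p4:escaped
Step 4: p0:(3,4)->(4,4) | p1:(3,0)->(4,0) | p2:(3,1)->(4,1)->EXIT | p3:escaped | p4:escaped
Step 5: p0:(4,4)->(4,3) | p1:(4,0)->(4,1)->EXIT | p2:escaped | p3:escaped | p4:escaped
Step 6: p0:(4,3)->(4,2) | p1:escaped | p2:escaped | p3:escaped | p4:escaped
Step 7: p0:(4,2)->(4,1)->EXIT | p1:escaped | p2:escaped | p3:escaped | p4:escaped
Exit steps: [7, 5, 4, 2, 1]
First to escape: p4 at step 1

Answer: 4 1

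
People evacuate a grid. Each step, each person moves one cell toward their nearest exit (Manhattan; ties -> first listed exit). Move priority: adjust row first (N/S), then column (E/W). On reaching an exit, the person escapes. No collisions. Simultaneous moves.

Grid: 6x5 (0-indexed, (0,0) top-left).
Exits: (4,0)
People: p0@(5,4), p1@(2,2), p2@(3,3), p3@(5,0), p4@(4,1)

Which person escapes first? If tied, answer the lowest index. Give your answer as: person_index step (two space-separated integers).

Answer: 3 1

Derivation:
Step 1: p0:(5,4)->(4,4) | p1:(2,2)->(3,2) | p2:(3,3)->(4,3) | p3:(5,0)->(4,0)->EXIT | p4:(4,1)->(4,0)->EXIT
Step 2: p0:(4,4)->(4,3) | p1:(3,2)->(4,2) | p2:(4,3)->(4,2) | p3:escaped | p4:escaped
Step 3: p0:(4,3)->(4,2) | p1:(4,2)->(4,1) | p2:(4,2)->(4,1) | p3:escaped | p4:escaped
Step 4: p0:(4,2)->(4,1) | p1:(4,1)->(4,0)->EXIT | p2:(4,1)->(4,0)->EXIT | p3:escaped | p4:escaped
Step 5: p0:(4,1)->(4,0)->EXIT | p1:escaped | p2:escaped | p3:escaped | p4:escaped
Exit steps: [5, 4, 4, 1, 1]
First to escape: p3 at step 1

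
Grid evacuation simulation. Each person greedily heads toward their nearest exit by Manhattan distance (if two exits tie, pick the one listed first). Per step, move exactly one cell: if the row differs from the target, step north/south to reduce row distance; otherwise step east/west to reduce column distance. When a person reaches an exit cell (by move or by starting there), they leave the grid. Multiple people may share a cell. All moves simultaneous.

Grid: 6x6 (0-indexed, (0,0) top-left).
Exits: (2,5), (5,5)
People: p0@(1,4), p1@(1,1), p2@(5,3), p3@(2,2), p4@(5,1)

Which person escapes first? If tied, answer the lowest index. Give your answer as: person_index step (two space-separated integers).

Step 1: p0:(1,4)->(2,4) | p1:(1,1)->(2,1) | p2:(5,3)->(5,4) | p3:(2,2)->(2,3) | p4:(5,1)->(5,2)
Step 2: p0:(2,4)->(2,5)->EXIT | p1:(2,1)->(2,2) | p2:(5,4)->(5,5)->EXIT | p3:(2,3)->(2,4) | p4:(5,2)->(5,3)
Step 3: p0:escaped | p1:(2,2)->(2,3) | p2:escaped | p3:(2,4)->(2,5)->EXIT | p4:(5,3)->(5,4)
Step 4: p0:escaped | p1:(2,3)->(2,4) | p2:escaped | p3:escaped | p4:(5,4)->(5,5)->EXIT
Step 5: p0:escaped | p1:(2,4)->(2,5)->EXIT | p2:escaped | p3:escaped | p4:escaped
Exit steps: [2, 5, 2, 3, 4]
First to escape: p0 at step 2

Answer: 0 2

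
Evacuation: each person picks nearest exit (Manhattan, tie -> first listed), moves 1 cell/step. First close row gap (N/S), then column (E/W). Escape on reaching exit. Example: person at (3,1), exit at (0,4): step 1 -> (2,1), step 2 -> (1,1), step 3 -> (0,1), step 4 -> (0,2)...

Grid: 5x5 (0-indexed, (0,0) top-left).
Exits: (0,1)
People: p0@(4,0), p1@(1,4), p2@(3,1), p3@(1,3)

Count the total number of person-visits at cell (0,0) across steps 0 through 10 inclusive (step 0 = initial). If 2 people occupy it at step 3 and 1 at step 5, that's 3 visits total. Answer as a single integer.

Answer: 1

Derivation:
Step 0: p0@(4,0) p1@(1,4) p2@(3,1) p3@(1,3) -> at (0,0): 0 [-], cum=0
Step 1: p0@(3,0) p1@(0,4) p2@(2,1) p3@(0,3) -> at (0,0): 0 [-], cum=0
Step 2: p0@(2,0) p1@(0,3) p2@(1,1) p3@(0,2) -> at (0,0): 0 [-], cum=0
Step 3: p0@(1,0) p1@(0,2) p2@ESC p3@ESC -> at (0,0): 0 [-], cum=0
Step 4: p0@(0,0) p1@ESC p2@ESC p3@ESC -> at (0,0): 1 [p0], cum=1
Step 5: p0@ESC p1@ESC p2@ESC p3@ESC -> at (0,0): 0 [-], cum=1
Total visits = 1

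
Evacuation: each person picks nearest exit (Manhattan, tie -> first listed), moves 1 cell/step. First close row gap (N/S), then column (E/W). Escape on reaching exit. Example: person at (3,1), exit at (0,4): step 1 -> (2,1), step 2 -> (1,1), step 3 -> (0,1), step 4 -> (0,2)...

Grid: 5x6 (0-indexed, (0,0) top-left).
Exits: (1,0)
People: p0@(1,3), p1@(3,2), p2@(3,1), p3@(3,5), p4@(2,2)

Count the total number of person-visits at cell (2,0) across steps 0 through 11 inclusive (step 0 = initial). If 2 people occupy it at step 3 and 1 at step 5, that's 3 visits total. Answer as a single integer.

Answer: 0

Derivation:
Step 0: p0@(1,3) p1@(3,2) p2@(3,1) p3@(3,5) p4@(2,2) -> at (2,0): 0 [-], cum=0
Step 1: p0@(1,2) p1@(2,2) p2@(2,1) p3@(2,5) p4@(1,2) -> at (2,0): 0 [-], cum=0
Step 2: p0@(1,1) p1@(1,2) p2@(1,1) p3@(1,5) p4@(1,1) -> at (2,0): 0 [-], cum=0
Step 3: p0@ESC p1@(1,1) p2@ESC p3@(1,4) p4@ESC -> at (2,0): 0 [-], cum=0
Step 4: p0@ESC p1@ESC p2@ESC p3@(1,3) p4@ESC -> at (2,0): 0 [-], cum=0
Step 5: p0@ESC p1@ESC p2@ESC p3@(1,2) p4@ESC -> at (2,0): 0 [-], cum=0
Step 6: p0@ESC p1@ESC p2@ESC p3@(1,1) p4@ESC -> at (2,0): 0 [-], cum=0
Step 7: p0@ESC p1@ESC p2@ESC p3@ESC p4@ESC -> at (2,0): 0 [-], cum=0
Total visits = 0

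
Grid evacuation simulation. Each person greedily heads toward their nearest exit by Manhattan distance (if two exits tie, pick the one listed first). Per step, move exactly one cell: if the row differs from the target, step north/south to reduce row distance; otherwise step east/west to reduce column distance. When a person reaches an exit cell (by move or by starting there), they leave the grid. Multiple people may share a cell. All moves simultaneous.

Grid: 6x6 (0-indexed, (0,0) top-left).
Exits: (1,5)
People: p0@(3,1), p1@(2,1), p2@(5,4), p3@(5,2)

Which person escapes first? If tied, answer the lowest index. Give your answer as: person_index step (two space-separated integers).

Answer: 1 5

Derivation:
Step 1: p0:(3,1)->(2,1) | p1:(2,1)->(1,1) | p2:(5,4)->(4,4) | p3:(5,2)->(4,2)
Step 2: p0:(2,1)->(1,1) | p1:(1,1)->(1,2) | p2:(4,4)->(3,4) | p3:(4,2)->(3,2)
Step 3: p0:(1,1)->(1,2) | p1:(1,2)->(1,3) | p2:(3,4)->(2,4) | p3:(3,2)->(2,2)
Step 4: p0:(1,2)->(1,3) | p1:(1,3)->(1,4) | p2:(2,4)->(1,4) | p3:(2,2)->(1,2)
Step 5: p0:(1,3)->(1,4) | p1:(1,4)->(1,5)->EXIT | p2:(1,4)->(1,5)->EXIT | p3:(1,2)->(1,3)
Step 6: p0:(1,4)->(1,5)->EXIT | p1:escaped | p2:escaped | p3:(1,3)->(1,4)
Step 7: p0:escaped | p1:escaped | p2:escaped | p3:(1,4)->(1,5)->EXIT
Exit steps: [6, 5, 5, 7]
First to escape: p1 at step 5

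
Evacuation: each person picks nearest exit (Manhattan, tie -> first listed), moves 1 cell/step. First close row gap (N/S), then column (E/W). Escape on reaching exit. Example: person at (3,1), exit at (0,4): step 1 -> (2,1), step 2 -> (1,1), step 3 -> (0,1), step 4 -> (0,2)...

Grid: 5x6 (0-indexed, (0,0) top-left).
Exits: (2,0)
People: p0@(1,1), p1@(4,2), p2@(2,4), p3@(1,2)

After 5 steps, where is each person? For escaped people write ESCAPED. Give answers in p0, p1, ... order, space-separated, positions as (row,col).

Step 1: p0:(1,1)->(2,1) | p1:(4,2)->(3,2) | p2:(2,4)->(2,3) | p3:(1,2)->(2,2)
Step 2: p0:(2,1)->(2,0)->EXIT | p1:(3,2)->(2,2) | p2:(2,3)->(2,2) | p3:(2,2)->(2,1)
Step 3: p0:escaped | p1:(2,2)->(2,1) | p2:(2,2)->(2,1) | p3:(2,1)->(2,0)->EXIT
Step 4: p0:escaped | p1:(2,1)->(2,0)->EXIT | p2:(2,1)->(2,0)->EXIT | p3:escaped

ESCAPED ESCAPED ESCAPED ESCAPED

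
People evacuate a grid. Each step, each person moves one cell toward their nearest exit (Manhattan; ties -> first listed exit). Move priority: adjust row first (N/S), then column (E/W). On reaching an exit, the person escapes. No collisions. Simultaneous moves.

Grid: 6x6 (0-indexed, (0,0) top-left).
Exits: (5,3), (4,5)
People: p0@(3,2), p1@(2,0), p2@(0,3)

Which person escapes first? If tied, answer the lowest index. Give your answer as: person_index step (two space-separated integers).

Step 1: p0:(3,2)->(4,2) | p1:(2,0)->(3,0) | p2:(0,3)->(1,3)
Step 2: p0:(4,2)->(5,2) | p1:(3,0)->(4,0) | p2:(1,3)->(2,3)
Step 3: p0:(5,2)->(5,3)->EXIT | p1:(4,0)->(5,0) | p2:(2,3)->(3,3)
Step 4: p0:escaped | p1:(5,0)->(5,1) | p2:(3,3)->(4,3)
Step 5: p0:escaped | p1:(5,1)->(5,2) | p2:(4,3)->(5,3)->EXIT
Step 6: p0:escaped | p1:(5,2)->(5,3)->EXIT | p2:escaped
Exit steps: [3, 6, 5]
First to escape: p0 at step 3

Answer: 0 3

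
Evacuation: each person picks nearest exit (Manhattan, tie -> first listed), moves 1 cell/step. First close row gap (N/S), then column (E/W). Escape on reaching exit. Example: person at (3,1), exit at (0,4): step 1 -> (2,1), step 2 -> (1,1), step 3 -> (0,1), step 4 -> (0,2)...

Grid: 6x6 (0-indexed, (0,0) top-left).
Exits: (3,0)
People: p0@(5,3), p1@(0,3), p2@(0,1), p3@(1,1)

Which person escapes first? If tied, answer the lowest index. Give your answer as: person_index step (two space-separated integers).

Step 1: p0:(5,3)->(4,3) | p1:(0,3)->(1,3) | p2:(0,1)->(1,1) | p3:(1,1)->(2,1)
Step 2: p0:(4,3)->(3,3) | p1:(1,3)->(2,3) | p2:(1,1)->(2,1) | p3:(2,1)->(3,1)
Step 3: p0:(3,3)->(3,2) | p1:(2,3)->(3,3) | p2:(2,1)->(3,1) | p3:(3,1)->(3,0)->EXIT
Step 4: p0:(3,2)->(3,1) | p1:(3,3)->(3,2) | p2:(3,1)->(3,0)->EXIT | p3:escaped
Step 5: p0:(3,1)->(3,0)->EXIT | p1:(3,2)->(3,1) | p2:escaped | p3:escaped
Step 6: p0:escaped | p1:(3,1)->(3,0)->EXIT | p2:escaped | p3:escaped
Exit steps: [5, 6, 4, 3]
First to escape: p3 at step 3

Answer: 3 3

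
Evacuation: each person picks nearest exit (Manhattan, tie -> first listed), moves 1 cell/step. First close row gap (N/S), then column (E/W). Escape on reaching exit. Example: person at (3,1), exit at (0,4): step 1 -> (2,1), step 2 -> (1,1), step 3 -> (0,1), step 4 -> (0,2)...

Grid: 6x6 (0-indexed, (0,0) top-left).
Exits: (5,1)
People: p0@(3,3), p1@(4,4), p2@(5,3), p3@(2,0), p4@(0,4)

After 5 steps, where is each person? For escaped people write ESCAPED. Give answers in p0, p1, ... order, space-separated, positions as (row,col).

Step 1: p0:(3,3)->(4,3) | p1:(4,4)->(5,4) | p2:(5,3)->(5,2) | p3:(2,0)->(3,0) | p4:(0,4)->(1,4)
Step 2: p0:(4,3)->(5,3) | p1:(5,4)->(5,3) | p2:(5,2)->(5,1)->EXIT | p3:(3,0)->(4,0) | p4:(1,4)->(2,4)
Step 3: p0:(5,3)->(5,2) | p1:(5,3)->(5,2) | p2:escaped | p3:(4,0)->(5,0) | p4:(2,4)->(3,4)
Step 4: p0:(5,2)->(5,1)->EXIT | p1:(5,2)->(5,1)->EXIT | p2:escaped | p3:(5,0)->(5,1)->EXIT | p4:(3,4)->(4,4)
Step 5: p0:escaped | p1:escaped | p2:escaped | p3:escaped | p4:(4,4)->(5,4)

ESCAPED ESCAPED ESCAPED ESCAPED (5,4)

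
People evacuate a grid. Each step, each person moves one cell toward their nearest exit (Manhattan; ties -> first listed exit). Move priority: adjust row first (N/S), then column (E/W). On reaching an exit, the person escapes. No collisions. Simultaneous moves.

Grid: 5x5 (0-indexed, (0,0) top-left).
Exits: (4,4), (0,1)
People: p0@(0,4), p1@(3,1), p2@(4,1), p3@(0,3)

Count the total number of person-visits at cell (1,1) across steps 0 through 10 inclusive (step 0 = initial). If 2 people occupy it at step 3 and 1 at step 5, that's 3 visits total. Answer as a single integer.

Answer: 1

Derivation:
Step 0: p0@(0,4) p1@(3,1) p2@(4,1) p3@(0,3) -> at (1,1): 0 [-], cum=0
Step 1: p0@(0,3) p1@(2,1) p2@(4,2) p3@(0,2) -> at (1,1): 0 [-], cum=0
Step 2: p0@(0,2) p1@(1,1) p2@(4,3) p3@ESC -> at (1,1): 1 [p1], cum=1
Step 3: p0@ESC p1@ESC p2@ESC p3@ESC -> at (1,1): 0 [-], cum=1
Total visits = 1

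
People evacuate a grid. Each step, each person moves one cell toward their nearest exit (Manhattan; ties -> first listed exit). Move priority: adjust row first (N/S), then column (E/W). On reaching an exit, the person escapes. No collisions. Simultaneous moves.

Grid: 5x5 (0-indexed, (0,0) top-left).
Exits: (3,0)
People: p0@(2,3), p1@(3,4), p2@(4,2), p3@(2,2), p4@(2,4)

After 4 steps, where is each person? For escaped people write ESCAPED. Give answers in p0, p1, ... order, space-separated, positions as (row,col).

Step 1: p0:(2,3)->(3,3) | p1:(3,4)->(3,3) | p2:(4,2)->(3,2) | p3:(2,2)->(3,2) | p4:(2,4)->(3,4)
Step 2: p0:(3,3)->(3,2) | p1:(3,3)->(3,2) | p2:(3,2)->(3,1) | p3:(3,2)->(3,1) | p4:(3,4)->(3,3)
Step 3: p0:(3,2)->(3,1) | p1:(3,2)->(3,1) | p2:(3,1)->(3,0)->EXIT | p3:(3,1)->(3,0)->EXIT | p4:(3,3)->(3,2)
Step 4: p0:(3,1)->(3,0)->EXIT | p1:(3,1)->(3,0)->EXIT | p2:escaped | p3:escaped | p4:(3,2)->(3,1)

ESCAPED ESCAPED ESCAPED ESCAPED (3,1)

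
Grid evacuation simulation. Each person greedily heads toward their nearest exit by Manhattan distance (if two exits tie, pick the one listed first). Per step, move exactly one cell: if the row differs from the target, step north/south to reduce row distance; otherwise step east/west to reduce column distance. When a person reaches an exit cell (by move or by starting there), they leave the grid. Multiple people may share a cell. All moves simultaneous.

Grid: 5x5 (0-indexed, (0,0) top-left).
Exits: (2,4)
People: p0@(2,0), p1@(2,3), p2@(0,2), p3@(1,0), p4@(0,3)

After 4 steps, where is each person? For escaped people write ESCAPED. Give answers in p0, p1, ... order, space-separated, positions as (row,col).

Step 1: p0:(2,0)->(2,1) | p1:(2,3)->(2,4)->EXIT | p2:(0,2)->(1,2) | p3:(1,0)->(2,0) | p4:(0,3)->(1,3)
Step 2: p0:(2,1)->(2,2) | p1:escaped | p2:(1,2)->(2,2) | p3:(2,0)->(2,1) | p4:(1,3)->(2,3)
Step 3: p0:(2,2)->(2,3) | p1:escaped | p2:(2,2)->(2,3) | p3:(2,1)->(2,2) | p4:(2,3)->(2,4)->EXIT
Step 4: p0:(2,3)->(2,4)->EXIT | p1:escaped | p2:(2,3)->(2,4)->EXIT | p3:(2,2)->(2,3) | p4:escaped

ESCAPED ESCAPED ESCAPED (2,3) ESCAPED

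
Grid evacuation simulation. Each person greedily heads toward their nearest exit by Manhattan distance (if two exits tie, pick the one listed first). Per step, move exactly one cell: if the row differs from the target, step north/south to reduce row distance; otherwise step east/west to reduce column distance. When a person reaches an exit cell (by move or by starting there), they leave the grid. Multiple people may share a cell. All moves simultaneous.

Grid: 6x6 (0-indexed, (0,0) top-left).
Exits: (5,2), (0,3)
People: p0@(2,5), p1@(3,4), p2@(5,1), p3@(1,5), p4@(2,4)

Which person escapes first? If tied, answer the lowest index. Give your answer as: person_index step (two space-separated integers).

Answer: 2 1

Derivation:
Step 1: p0:(2,5)->(1,5) | p1:(3,4)->(4,4) | p2:(5,1)->(5,2)->EXIT | p3:(1,5)->(0,5) | p4:(2,4)->(1,4)
Step 2: p0:(1,5)->(0,5) | p1:(4,4)->(5,4) | p2:escaped | p3:(0,5)->(0,4) | p4:(1,4)->(0,4)
Step 3: p0:(0,5)->(0,4) | p1:(5,4)->(5,3) | p2:escaped | p3:(0,4)->(0,3)->EXIT | p4:(0,4)->(0,3)->EXIT
Step 4: p0:(0,4)->(0,3)->EXIT | p1:(5,3)->(5,2)->EXIT | p2:escaped | p3:escaped | p4:escaped
Exit steps: [4, 4, 1, 3, 3]
First to escape: p2 at step 1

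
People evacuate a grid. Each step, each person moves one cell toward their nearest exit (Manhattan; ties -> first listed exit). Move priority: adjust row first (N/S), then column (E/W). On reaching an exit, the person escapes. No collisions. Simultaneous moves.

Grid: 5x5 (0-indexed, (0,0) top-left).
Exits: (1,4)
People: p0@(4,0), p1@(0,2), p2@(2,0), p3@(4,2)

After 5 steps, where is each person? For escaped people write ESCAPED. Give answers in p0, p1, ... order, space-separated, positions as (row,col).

Step 1: p0:(4,0)->(3,0) | p1:(0,2)->(1,2) | p2:(2,0)->(1,0) | p3:(4,2)->(3,2)
Step 2: p0:(3,0)->(2,0) | p1:(1,2)->(1,3) | p2:(1,0)->(1,1) | p3:(3,2)->(2,2)
Step 3: p0:(2,0)->(1,0) | p1:(1,3)->(1,4)->EXIT | p2:(1,1)->(1,2) | p3:(2,2)->(1,2)
Step 4: p0:(1,0)->(1,1) | p1:escaped | p2:(1,2)->(1,3) | p3:(1,2)->(1,3)
Step 5: p0:(1,1)->(1,2) | p1:escaped | p2:(1,3)->(1,4)->EXIT | p3:(1,3)->(1,4)->EXIT

(1,2) ESCAPED ESCAPED ESCAPED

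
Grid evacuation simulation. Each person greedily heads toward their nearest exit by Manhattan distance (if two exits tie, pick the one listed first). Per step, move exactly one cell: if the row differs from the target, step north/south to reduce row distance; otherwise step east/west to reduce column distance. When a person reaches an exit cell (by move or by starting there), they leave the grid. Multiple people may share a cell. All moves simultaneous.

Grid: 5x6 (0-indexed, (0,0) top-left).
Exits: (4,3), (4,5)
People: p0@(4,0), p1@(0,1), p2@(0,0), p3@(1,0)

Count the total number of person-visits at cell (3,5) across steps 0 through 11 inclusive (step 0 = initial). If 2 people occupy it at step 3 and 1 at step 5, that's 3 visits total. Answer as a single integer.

Answer: 0

Derivation:
Step 0: p0@(4,0) p1@(0,1) p2@(0,0) p3@(1,0) -> at (3,5): 0 [-], cum=0
Step 1: p0@(4,1) p1@(1,1) p2@(1,0) p3@(2,0) -> at (3,5): 0 [-], cum=0
Step 2: p0@(4,2) p1@(2,1) p2@(2,0) p3@(3,0) -> at (3,5): 0 [-], cum=0
Step 3: p0@ESC p1@(3,1) p2@(3,0) p3@(4,0) -> at (3,5): 0 [-], cum=0
Step 4: p0@ESC p1@(4,1) p2@(4,0) p3@(4,1) -> at (3,5): 0 [-], cum=0
Step 5: p0@ESC p1@(4,2) p2@(4,1) p3@(4,2) -> at (3,5): 0 [-], cum=0
Step 6: p0@ESC p1@ESC p2@(4,2) p3@ESC -> at (3,5): 0 [-], cum=0
Step 7: p0@ESC p1@ESC p2@ESC p3@ESC -> at (3,5): 0 [-], cum=0
Total visits = 0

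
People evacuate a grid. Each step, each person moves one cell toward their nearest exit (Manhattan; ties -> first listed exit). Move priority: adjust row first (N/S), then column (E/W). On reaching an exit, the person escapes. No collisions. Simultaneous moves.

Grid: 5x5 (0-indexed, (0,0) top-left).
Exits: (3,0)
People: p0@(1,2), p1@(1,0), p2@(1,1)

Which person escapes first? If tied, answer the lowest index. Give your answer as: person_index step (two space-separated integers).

Answer: 1 2

Derivation:
Step 1: p0:(1,2)->(2,2) | p1:(1,0)->(2,0) | p2:(1,1)->(2,1)
Step 2: p0:(2,2)->(3,2) | p1:(2,0)->(3,0)->EXIT | p2:(2,1)->(3,1)
Step 3: p0:(3,2)->(3,1) | p1:escaped | p2:(3,1)->(3,0)->EXIT
Step 4: p0:(3,1)->(3,0)->EXIT | p1:escaped | p2:escaped
Exit steps: [4, 2, 3]
First to escape: p1 at step 2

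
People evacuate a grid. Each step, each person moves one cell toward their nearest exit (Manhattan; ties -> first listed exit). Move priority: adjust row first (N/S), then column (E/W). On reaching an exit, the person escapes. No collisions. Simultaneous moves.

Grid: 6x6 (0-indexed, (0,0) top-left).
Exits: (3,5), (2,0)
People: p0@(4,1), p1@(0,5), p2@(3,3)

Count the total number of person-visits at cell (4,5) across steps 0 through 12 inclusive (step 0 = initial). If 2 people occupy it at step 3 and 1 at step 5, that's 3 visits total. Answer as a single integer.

Step 0: p0@(4,1) p1@(0,5) p2@(3,3) -> at (4,5): 0 [-], cum=0
Step 1: p0@(3,1) p1@(1,5) p2@(3,4) -> at (4,5): 0 [-], cum=0
Step 2: p0@(2,1) p1@(2,5) p2@ESC -> at (4,5): 0 [-], cum=0
Step 3: p0@ESC p1@ESC p2@ESC -> at (4,5): 0 [-], cum=0
Total visits = 0

Answer: 0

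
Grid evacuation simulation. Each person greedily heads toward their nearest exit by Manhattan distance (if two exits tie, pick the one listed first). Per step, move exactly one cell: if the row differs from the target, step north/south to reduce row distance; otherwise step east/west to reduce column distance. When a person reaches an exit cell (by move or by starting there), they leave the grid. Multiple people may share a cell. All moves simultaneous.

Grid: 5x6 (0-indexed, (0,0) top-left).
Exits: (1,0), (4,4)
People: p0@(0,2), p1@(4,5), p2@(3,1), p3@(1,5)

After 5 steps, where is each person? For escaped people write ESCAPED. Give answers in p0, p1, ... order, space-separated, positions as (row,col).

Step 1: p0:(0,2)->(1,2) | p1:(4,5)->(4,4)->EXIT | p2:(3,1)->(2,1) | p3:(1,5)->(2,5)
Step 2: p0:(1,2)->(1,1) | p1:escaped | p2:(2,1)->(1,1) | p3:(2,5)->(3,5)
Step 3: p0:(1,1)->(1,0)->EXIT | p1:escaped | p2:(1,1)->(1,0)->EXIT | p3:(3,5)->(4,5)
Step 4: p0:escaped | p1:escaped | p2:escaped | p3:(4,5)->(4,4)->EXIT

ESCAPED ESCAPED ESCAPED ESCAPED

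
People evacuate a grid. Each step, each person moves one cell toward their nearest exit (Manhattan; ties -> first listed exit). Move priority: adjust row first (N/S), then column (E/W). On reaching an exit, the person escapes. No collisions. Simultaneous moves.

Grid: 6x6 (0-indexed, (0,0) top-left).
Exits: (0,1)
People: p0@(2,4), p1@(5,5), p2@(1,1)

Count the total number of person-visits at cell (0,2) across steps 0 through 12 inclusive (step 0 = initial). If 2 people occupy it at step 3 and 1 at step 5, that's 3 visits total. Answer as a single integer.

Step 0: p0@(2,4) p1@(5,5) p2@(1,1) -> at (0,2): 0 [-], cum=0
Step 1: p0@(1,4) p1@(4,5) p2@ESC -> at (0,2): 0 [-], cum=0
Step 2: p0@(0,4) p1@(3,5) p2@ESC -> at (0,2): 0 [-], cum=0
Step 3: p0@(0,3) p1@(2,5) p2@ESC -> at (0,2): 0 [-], cum=0
Step 4: p0@(0,2) p1@(1,5) p2@ESC -> at (0,2): 1 [p0], cum=1
Step 5: p0@ESC p1@(0,5) p2@ESC -> at (0,2): 0 [-], cum=1
Step 6: p0@ESC p1@(0,4) p2@ESC -> at (0,2): 0 [-], cum=1
Step 7: p0@ESC p1@(0,3) p2@ESC -> at (0,2): 0 [-], cum=1
Step 8: p0@ESC p1@(0,2) p2@ESC -> at (0,2): 1 [p1], cum=2
Step 9: p0@ESC p1@ESC p2@ESC -> at (0,2): 0 [-], cum=2
Total visits = 2

Answer: 2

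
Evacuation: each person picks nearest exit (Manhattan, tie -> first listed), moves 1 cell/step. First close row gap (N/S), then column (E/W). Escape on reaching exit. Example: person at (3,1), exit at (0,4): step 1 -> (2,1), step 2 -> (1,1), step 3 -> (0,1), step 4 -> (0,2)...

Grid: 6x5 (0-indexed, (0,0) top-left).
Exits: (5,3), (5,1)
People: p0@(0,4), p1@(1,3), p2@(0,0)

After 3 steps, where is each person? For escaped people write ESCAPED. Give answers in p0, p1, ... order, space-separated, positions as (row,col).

Step 1: p0:(0,4)->(1,4) | p1:(1,3)->(2,3) | p2:(0,0)->(1,0)
Step 2: p0:(1,4)->(2,4) | p1:(2,3)->(3,3) | p2:(1,0)->(2,0)
Step 3: p0:(2,4)->(3,4) | p1:(3,3)->(4,3) | p2:(2,0)->(3,0)

(3,4) (4,3) (3,0)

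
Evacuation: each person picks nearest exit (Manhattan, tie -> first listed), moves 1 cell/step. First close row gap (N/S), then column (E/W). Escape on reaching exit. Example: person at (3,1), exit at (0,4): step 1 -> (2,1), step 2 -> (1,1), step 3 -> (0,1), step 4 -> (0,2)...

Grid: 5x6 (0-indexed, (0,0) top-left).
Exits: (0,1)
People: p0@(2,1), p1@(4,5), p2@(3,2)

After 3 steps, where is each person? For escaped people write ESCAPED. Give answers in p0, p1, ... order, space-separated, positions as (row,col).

Step 1: p0:(2,1)->(1,1) | p1:(4,5)->(3,5) | p2:(3,2)->(2,2)
Step 2: p0:(1,1)->(0,1)->EXIT | p1:(3,5)->(2,5) | p2:(2,2)->(1,2)
Step 3: p0:escaped | p1:(2,5)->(1,5) | p2:(1,2)->(0,2)

ESCAPED (1,5) (0,2)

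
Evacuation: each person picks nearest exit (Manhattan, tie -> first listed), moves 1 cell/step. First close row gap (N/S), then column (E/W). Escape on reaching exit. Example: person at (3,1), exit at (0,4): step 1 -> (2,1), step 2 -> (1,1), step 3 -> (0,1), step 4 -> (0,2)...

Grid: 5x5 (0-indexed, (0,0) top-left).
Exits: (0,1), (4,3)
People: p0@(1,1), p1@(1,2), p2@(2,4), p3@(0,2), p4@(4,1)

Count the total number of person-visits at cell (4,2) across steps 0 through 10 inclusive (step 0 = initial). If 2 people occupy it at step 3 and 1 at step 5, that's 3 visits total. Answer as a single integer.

Answer: 1

Derivation:
Step 0: p0@(1,1) p1@(1,2) p2@(2,4) p3@(0,2) p4@(4,1) -> at (4,2): 0 [-], cum=0
Step 1: p0@ESC p1@(0,2) p2@(3,4) p3@ESC p4@(4,2) -> at (4,2): 1 [p4], cum=1
Step 2: p0@ESC p1@ESC p2@(4,4) p3@ESC p4@ESC -> at (4,2): 0 [-], cum=1
Step 3: p0@ESC p1@ESC p2@ESC p3@ESC p4@ESC -> at (4,2): 0 [-], cum=1
Total visits = 1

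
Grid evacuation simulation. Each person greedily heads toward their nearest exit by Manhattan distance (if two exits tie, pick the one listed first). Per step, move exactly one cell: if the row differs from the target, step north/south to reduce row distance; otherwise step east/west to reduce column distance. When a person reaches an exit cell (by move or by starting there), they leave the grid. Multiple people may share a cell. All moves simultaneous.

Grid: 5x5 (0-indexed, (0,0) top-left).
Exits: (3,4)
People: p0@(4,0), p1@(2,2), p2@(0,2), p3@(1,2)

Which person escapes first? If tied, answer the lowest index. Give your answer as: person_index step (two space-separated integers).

Answer: 1 3

Derivation:
Step 1: p0:(4,0)->(3,0) | p1:(2,2)->(3,2) | p2:(0,2)->(1,2) | p3:(1,2)->(2,2)
Step 2: p0:(3,0)->(3,1) | p1:(3,2)->(3,3) | p2:(1,2)->(2,2) | p3:(2,2)->(3,2)
Step 3: p0:(3,1)->(3,2) | p1:(3,3)->(3,4)->EXIT | p2:(2,2)->(3,2) | p3:(3,2)->(3,3)
Step 4: p0:(3,2)->(3,3) | p1:escaped | p2:(3,2)->(3,3) | p3:(3,3)->(3,4)->EXIT
Step 5: p0:(3,3)->(3,4)->EXIT | p1:escaped | p2:(3,3)->(3,4)->EXIT | p3:escaped
Exit steps: [5, 3, 5, 4]
First to escape: p1 at step 3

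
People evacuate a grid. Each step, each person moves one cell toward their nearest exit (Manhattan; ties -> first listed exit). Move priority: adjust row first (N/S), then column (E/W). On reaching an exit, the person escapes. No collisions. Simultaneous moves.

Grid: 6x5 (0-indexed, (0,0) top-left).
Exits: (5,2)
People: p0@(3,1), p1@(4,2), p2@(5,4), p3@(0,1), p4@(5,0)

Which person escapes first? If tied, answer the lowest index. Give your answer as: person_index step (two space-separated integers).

Step 1: p0:(3,1)->(4,1) | p1:(4,2)->(5,2)->EXIT | p2:(5,4)->(5,3) | p3:(0,1)->(1,1) | p4:(5,0)->(5,1)
Step 2: p0:(4,1)->(5,1) | p1:escaped | p2:(5,3)->(5,2)->EXIT | p3:(1,1)->(2,1) | p4:(5,1)->(5,2)->EXIT
Step 3: p0:(5,1)->(5,2)->EXIT | p1:escaped | p2:escaped | p3:(2,1)->(3,1) | p4:escaped
Step 4: p0:escaped | p1:escaped | p2:escaped | p3:(3,1)->(4,1) | p4:escaped
Step 5: p0:escaped | p1:escaped | p2:escaped | p3:(4,1)->(5,1) | p4:escaped
Step 6: p0:escaped | p1:escaped | p2:escaped | p3:(5,1)->(5,2)->EXIT | p4:escaped
Exit steps: [3, 1, 2, 6, 2]
First to escape: p1 at step 1

Answer: 1 1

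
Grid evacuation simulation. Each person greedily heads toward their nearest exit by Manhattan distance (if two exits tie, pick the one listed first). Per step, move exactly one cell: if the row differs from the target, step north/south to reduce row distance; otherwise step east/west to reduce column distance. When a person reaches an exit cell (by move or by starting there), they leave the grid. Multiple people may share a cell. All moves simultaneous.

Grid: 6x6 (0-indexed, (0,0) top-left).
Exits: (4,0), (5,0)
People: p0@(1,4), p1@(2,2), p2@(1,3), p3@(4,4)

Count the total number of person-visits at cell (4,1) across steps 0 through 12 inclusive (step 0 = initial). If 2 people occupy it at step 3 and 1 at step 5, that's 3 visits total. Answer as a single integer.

Step 0: p0@(1,4) p1@(2,2) p2@(1,3) p3@(4,4) -> at (4,1): 0 [-], cum=0
Step 1: p0@(2,4) p1@(3,2) p2@(2,3) p3@(4,3) -> at (4,1): 0 [-], cum=0
Step 2: p0@(3,4) p1@(4,2) p2@(3,3) p3@(4,2) -> at (4,1): 0 [-], cum=0
Step 3: p0@(4,4) p1@(4,1) p2@(4,3) p3@(4,1) -> at (4,1): 2 [p1,p3], cum=2
Step 4: p0@(4,3) p1@ESC p2@(4,2) p3@ESC -> at (4,1): 0 [-], cum=2
Step 5: p0@(4,2) p1@ESC p2@(4,1) p3@ESC -> at (4,1): 1 [p2], cum=3
Step 6: p0@(4,1) p1@ESC p2@ESC p3@ESC -> at (4,1): 1 [p0], cum=4
Step 7: p0@ESC p1@ESC p2@ESC p3@ESC -> at (4,1): 0 [-], cum=4
Total visits = 4

Answer: 4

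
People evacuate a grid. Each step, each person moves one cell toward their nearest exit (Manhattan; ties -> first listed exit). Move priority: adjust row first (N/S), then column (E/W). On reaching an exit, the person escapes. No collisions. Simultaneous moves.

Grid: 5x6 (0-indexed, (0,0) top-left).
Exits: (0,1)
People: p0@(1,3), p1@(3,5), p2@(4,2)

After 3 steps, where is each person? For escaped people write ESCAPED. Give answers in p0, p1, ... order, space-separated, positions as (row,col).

Step 1: p0:(1,3)->(0,3) | p1:(3,5)->(2,5) | p2:(4,2)->(3,2)
Step 2: p0:(0,3)->(0,2) | p1:(2,5)->(1,5) | p2:(3,2)->(2,2)
Step 3: p0:(0,2)->(0,1)->EXIT | p1:(1,5)->(0,5) | p2:(2,2)->(1,2)

ESCAPED (0,5) (1,2)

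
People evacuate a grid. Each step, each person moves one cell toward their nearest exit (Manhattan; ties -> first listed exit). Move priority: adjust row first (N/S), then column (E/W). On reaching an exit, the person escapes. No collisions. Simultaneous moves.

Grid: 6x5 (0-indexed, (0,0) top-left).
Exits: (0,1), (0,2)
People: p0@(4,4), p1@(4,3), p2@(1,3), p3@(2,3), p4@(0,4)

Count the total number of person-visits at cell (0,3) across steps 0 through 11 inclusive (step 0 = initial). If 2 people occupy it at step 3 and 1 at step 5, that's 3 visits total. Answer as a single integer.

Step 0: p0@(4,4) p1@(4,3) p2@(1,3) p3@(2,3) p4@(0,4) -> at (0,3): 0 [-], cum=0
Step 1: p0@(3,4) p1@(3,3) p2@(0,3) p3@(1,3) p4@(0,3) -> at (0,3): 2 [p2,p4], cum=2
Step 2: p0@(2,4) p1@(2,3) p2@ESC p3@(0,3) p4@ESC -> at (0,3): 1 [p3], cum=3
Step 3: p0@(1,4) p1@(1,3) p2@ESC p3@ESC p4@ESC -> at (0,3): 0 [-], cum=3
Step 4: p0@(0,4) p1@(0,3) p2@ESC p3@ESC p4@ESC -> at (0,3): 1 [p1], cum=4
Step 5: p0@(0,3) p1@ESC p2@ESC p3@ESC p4@ESC -> at (0,3): 1 [p0], cum=5
Step 6: p0@ESC p1@ESC p2@ESC p3@ESC p4@ESC -> at (0,3): 0 [-], cum=5
Total visits = 5

Answer: 5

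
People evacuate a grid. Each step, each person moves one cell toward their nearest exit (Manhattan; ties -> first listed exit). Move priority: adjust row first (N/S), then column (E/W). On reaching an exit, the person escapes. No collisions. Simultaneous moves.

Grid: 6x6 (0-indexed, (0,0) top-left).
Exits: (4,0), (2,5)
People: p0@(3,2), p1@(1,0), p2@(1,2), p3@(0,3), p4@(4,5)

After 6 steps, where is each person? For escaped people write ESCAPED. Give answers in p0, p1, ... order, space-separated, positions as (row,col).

Step 1: p0:(3,2)->(4,2) | p1:(1,0)->(2,0) | p2:(1,2)->(2,2) | p3:(0,3)->(1,3) | p4:(4,5)->(3,5)
Step 2: p0:(4,2)->(4,1) | p1:(2,0)->(3,0) | p2:(2,2)->(2,3) | p3:(1,3)->(2,3) | p4:(3,5)->(2,5)->EXIT
Step 3: p0:(4,1)->(4,0)->EXIT | p1:(3,0)->(4,0)->EXIT | p2:(2,3)->(2,4) | p3:(2,3)->(2,4) | p4:escaped
Step 4: p0:escaped | p1:escaped | p2:(2,4)->(2,5)->EXIT | p3:(2,4)->(2,5)->EXIT | p4:escaped

ESCAPED ESCAPED ESCAPED ESCAPED ESCAPED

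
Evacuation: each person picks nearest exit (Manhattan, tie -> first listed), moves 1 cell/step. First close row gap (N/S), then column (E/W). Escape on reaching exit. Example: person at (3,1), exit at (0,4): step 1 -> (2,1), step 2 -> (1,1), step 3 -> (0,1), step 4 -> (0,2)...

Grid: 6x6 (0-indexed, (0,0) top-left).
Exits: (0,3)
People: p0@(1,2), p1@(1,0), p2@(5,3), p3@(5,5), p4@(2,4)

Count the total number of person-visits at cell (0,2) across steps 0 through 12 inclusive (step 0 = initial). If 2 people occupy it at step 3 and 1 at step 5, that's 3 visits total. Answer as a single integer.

Step 0: p0@(1,2) p1@(1,0) p2@(5,3) p3@(5,5) p4@(2,4) -> at (0,2): 0 [-], cum=0
Step 1: p0@(0,2) p1@(0,0) p2@(4,3) p3@(4,5) p4@(1,4) -> at (0,2): 1 [p0], cum=1
Step 2: p0@ESC p1@(0,1) p2@(3,3) p3@(3,5) p4@(0,4) -> at (0,2): 0 [-], cum=1
Step 3: p0@ESC p1@(0,2) p2@(2,3) p3@(2,5) p4@ESC -> at (0,2): 1 [p1], cum=2
Step 4: p0@ESC p1@ESC p2@(1,3) p3@(1,5) p4@ESC -> at (0,2): 0 [-], cum=2
Step 5: p0@ESC p1@ESC p2@ESC p3@(0,5) p4@ESC -> at (0,2): 0 [-], cum=2
Step 6: p0@ESC p1@ESC p2@ESC p3@(0,4) p4@ESC -> at (0,2): 0 [-], cum=2
Step 7: p0@ESC p1@ESC p2@ESC p3@ESC p4@ESC -> at (0,2): 0 [-], cum=2
Total visits = 2

Answer: 2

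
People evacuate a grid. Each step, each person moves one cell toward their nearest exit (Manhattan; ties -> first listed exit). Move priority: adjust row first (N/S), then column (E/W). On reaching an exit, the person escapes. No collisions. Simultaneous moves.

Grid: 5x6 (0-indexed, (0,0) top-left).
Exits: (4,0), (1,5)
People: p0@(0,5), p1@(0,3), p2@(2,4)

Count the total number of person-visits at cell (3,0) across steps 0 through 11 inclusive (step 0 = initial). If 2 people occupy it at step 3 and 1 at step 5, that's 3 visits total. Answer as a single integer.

Answer: 0

Derivation:
Step 0: p0@(0,5) p1@(0,3) p2@(2,4) -> at (3,0): 0 [-], cum=0
Step 1: p0@ESC p1@(1,3) p2@(1,4) -> at (3,0): 0 [-], cum=0
Step 2: p0@ESC p1@(1,4) p2@ESC -> at (3,0): 0 [-], cum=0
Step 3: p0@ESC p1@ESC p2@ESC -> at (3,0): 0 [-], cum=0
Total visits = 0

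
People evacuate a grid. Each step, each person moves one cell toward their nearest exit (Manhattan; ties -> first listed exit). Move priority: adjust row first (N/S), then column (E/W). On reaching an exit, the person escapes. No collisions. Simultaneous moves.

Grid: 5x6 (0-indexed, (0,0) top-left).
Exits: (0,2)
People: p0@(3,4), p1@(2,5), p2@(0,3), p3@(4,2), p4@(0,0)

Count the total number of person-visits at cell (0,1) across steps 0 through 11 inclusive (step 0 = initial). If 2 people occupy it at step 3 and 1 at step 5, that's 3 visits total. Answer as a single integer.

Answer: 1

Derivation:
Step 0: p0@(3,4) p1@(2,5) p2@(0,3) p3@(4,2) p4@(0,0) -> at (0,1): 0 [-], cum=0
Step 1: p0@(2,4) p1@(1,5) p2@ESC p3@(3,2) p4@(0,1) -> at (0,1): 1 [p4], cum=1
Step 2: p0@(1,4) p1@(0,5) p2@ESC p3@(2,2) p4@ESC -> at (0,1): 0 [-], cum=1
Step 3: p0@(0,4) p1@(0,4) p2@ESC p3@(1,2) p4@ESC -> at (0,1): 0 [-], cum=1
Step 4: p0@(0,3) p1@(0,3) p2@ESC p3@ESC p4@ESC -> at (0,1): 0 [-], cum=1
Step 5: p0@ESC p1@ESC p2@ESC p3@ESC p4@ESC -> at (0,1): 0 [-], cum=1
Total visits = 1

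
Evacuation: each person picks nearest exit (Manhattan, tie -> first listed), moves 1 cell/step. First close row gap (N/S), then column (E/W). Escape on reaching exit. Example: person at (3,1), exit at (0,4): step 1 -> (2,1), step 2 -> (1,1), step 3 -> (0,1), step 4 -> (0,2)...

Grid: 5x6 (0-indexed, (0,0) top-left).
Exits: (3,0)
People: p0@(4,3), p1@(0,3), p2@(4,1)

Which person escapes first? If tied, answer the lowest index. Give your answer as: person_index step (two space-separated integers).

Answer: 2 2

Derivation:
Step 1: p0:(4,3)->(3,3) | p1:(0,3)->(1,3) | p2:(4,1)->(3,1)
Step 2: p0:(3,3)->(3,2) | p1:(1,3)->(2,3) | p2:(3,1)->(3,0)->EXIT
Step 3: p0:(3,2)->(3,1) | p1:(2,3)->(3,3) | p2:escaped
Step 4: p0:(3,1)->(3,0)->EXIT | p1:(3,3)->(3,2) | p2:escaped
Step 5: p0:escaped | p1:(3,2)->(3,1) | p2:escaped
Step 6: p0:escaped | p1:(3,1)->(3,0)->EXIT | p2:escaped
Exit steps: [4, 6, 2]
First to escape: p2 at step 2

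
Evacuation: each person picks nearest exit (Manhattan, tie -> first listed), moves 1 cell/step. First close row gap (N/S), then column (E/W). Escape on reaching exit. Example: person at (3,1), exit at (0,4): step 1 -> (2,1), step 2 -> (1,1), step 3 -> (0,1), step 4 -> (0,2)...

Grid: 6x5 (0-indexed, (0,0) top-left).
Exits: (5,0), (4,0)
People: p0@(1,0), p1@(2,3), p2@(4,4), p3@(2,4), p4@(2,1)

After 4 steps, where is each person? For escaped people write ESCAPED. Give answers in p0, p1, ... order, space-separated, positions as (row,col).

Step 1: p0:(1,0)->(2,0) | p1:(2,3)->(3,3) | p2:(4,4)->(4,3) | p3:(2,4)->(3,4) | p4:(2,1)->(3,1)
Step 2: p0:(2,0)->(3,0) | p1:(3,3)->(4,3) | p2:(4,3)->(4,2) | p3:(3,4)->(4,4) | p4:(3,1)->(4,1)
Step 3: p0:(3,0)->(4,0)->EXIT | p1:(4,3)->(4,2) | p2:(4,2)->(4,1) | p3:(4,4)->(4,3) | p4:(4,1)->(4,0)->EXIT
Step 4: p0:escaped | p1:(4,2)->(4,1) | p2:(4,1)->(4,0)->EXIT | p3:(4,3)->(4,2) | p4:escaped

ESCAPED (4,1) ESCAPED (4,2) ESCAPED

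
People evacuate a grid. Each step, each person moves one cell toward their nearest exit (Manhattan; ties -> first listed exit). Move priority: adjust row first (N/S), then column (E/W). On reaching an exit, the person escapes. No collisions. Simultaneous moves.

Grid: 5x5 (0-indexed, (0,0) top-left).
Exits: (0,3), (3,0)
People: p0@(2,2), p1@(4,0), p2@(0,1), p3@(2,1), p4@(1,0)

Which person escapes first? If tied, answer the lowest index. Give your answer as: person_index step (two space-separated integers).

Step 1: p0:(2,2)->(1,2) | p1:(4,0)->(3,0)->EXIT | p2:(0,1)->(0,2) | p3:(2,1)->(3,1) | p4:(1,0)->(2,0)
Step 2: p0:(1,2)->(0,2) | p1:escaped | p2:(0,2)->(0,3)->EXIT | p3:(3,1)->(3,0)->EXIT | p4:(2,0)->(3,0)->EXIT
Step 3: p0:(0,2)->(0,3)->EXIT | p1:escaped | p2:escaped | p3:escaped | p4:escaped
Exit steps: [3, 1, 2, 2, 2]
First to escape: p1 at step 1

Answer: 1 1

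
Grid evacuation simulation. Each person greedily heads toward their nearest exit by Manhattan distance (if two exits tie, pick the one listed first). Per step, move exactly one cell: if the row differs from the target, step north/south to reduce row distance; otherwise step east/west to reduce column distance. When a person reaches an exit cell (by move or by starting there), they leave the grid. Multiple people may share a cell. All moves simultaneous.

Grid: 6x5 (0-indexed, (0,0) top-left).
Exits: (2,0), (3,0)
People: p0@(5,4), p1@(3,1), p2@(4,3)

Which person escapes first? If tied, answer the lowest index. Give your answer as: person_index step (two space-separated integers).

Answer: 1 1

Derivation:
Step 1: p0:(5,4)->(4,4) | p1:(3,1)->(3,0)->EXIT | p2:(4,3)->(3,3)
Step 2: p0:(4,4)->(3,4) | p1:escaped | p2:(3,3)->(3,2)
Step 3: p0:(3,4)->(3,3) | p1:escaped | p2:(3,2)->(3,1)
Step 4: p0:(3,3)->(3,2) | p1:escaped | p2:(3,1)->(3,0)->EXIT
Step 5: p0:(3,2)->(3,1) | p1:escaped | p2:escaped
Step 6: p0:(3,1)->(3,0)->EXIT | p1:escaped | p2:escaped
Exit steps: [6, 1, 4]
First to escape: p1 at step 1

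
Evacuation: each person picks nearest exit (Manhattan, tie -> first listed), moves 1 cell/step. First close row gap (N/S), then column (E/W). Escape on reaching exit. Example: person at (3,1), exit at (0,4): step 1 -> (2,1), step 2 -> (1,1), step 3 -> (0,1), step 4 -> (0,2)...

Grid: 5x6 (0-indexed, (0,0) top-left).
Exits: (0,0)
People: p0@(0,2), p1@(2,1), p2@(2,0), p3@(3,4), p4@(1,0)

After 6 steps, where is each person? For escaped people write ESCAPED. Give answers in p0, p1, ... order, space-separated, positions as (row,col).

Step 1: p0:(0,2)->(0,1) | p1:(2,1)->(1,1) | p2:(2,0)->(1,0) | p3:(3,4)->(2,4) | p4:(1,0)->(0,0)->EXIT
Step 2: p0:(0,1)->(0,0)->EXIT | p1:(1,1)->(0,1) | p2:(1,0)->(0,0)->EXIT | p3:(2,4)->(1,4) | p4:escaped
Step 3: p0:escaped | p1:(0,1)->(0,0)->EXIT | p2:escaped | p3:(1,4)->(0,4) | p4:escaped
Step 4: p0:escaped | p1:escaped | p2:escaped | p3:(0,4)->(0,3) | p4:escaped
Step 5: p0:escaped | p1:escaped | p2:escaped | p3:(0,3)->(0,2) | p4:escaped
Step 6: p0:escaped | p1:escaped | p2:escaped | p3:(0,2)->(0,1) | p4:escaped

ESCAPED ESCAPED ESCAPED (0,1) ESCAPED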